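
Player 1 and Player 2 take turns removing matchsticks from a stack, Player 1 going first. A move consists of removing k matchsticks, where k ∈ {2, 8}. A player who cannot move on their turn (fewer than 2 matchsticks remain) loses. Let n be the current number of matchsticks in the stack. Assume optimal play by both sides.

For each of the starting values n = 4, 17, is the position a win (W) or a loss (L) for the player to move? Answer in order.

Label each position W (a win for the player to move) or L (a loss). A position with no legal move is L; any other position is W exactly when some move reaches an L, and L when every move reaches a W.
n=0: no move → L
n=1: no move → L
n=2: →0(L), so W
n=3: →1(L), so W
n=4: →2(W) only, which is W, so L
n=5: →3(W) only, which is W, so L
n=6: →4(L), so W
n=7: →5(L), so W
n=8: →0(L), so W
n=9: →1(L), so W
n=10: →8(W), 2(W) — all W, so L
n=11: →9(W), 3(W) — all W, so L
n=12: →10(L), so W
n=13: →11(L), so W
n=14: →12(W), 6(W) — all W, so L
n=15: →13(W), 7(W) — all W, so L
n=16: →14(L), so W
n=17: →15(L), so W

4: L, 17: W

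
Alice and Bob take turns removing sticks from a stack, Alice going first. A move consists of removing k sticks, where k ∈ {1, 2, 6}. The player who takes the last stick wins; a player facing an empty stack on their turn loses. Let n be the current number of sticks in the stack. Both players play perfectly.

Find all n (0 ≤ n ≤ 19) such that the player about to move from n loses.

0, 3, 7, 10, 14, 17

Label each position W (a win for the player to move) or L (a loss). A position with no legal move is L; any other position is W exactly when some move reaches an L, and L when every move reaches a W.
n=0: no move → L
n=1: can move to 0, which is L ⇒ W
n=2: can move to 0, which is L ⇒ W
n=3: moves to 2(W), 1(W); every one is W ⇒ L
n=4: can move to 3, which is L ⇒ W
n=5: can move to 3, which is L ⇒ W
n=6: can move to 0, which is L ⇒ W
n=7: moves to 6(W), 5(W), 1(W); every one is W ⇒ L
n=8: can move to 7, which is L ⇒ W
n=9: can move to 7, which is L ⇒ W
n=10: moves to 9(W), 8(W), 4(W); every one is W ⇒ L
n=11: can move to 10, which is L ⇒ W
n=12: can move to 10, which is L ⇒ W
n=13: can move to 7, which is L ⇒ W
n=14: moves to 13(W), 12(W), 8(W); every one is W ⇒ L
n=15: can move to 14, which is L ⇒ W
n=16: can move to 14, which is L ⇒ W
n=17: moves to 16(W), 15(W), 11(W); every one is W ⇒ L
n=18: can move to 17, which is L ⇒ W
n=19: can move to 17, which is L ⇒ W
The losing starting values of n are exactly the entries labelled L in this table (6 of them).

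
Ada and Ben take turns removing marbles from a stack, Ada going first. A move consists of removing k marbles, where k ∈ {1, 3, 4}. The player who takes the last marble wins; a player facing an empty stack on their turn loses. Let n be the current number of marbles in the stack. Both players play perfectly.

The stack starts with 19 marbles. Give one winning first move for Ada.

Classify positions by backward induction: terminal positions (no move available) are L. From any other position, the mover wins iff some move reaches an L.
n=0: no move → L
n=1: can move to 0, which is L ⇒ W
n=2: the only move is to 1(W), a W ⇒ L
n=3: can move to 2, which is L ⇒ W
n=4: can move to 0, which is L ⇒ W
n=5: can move to 2, which is L ⇒ W
n=6: can move to 2, which is L ⇒ W
n=7: moves to 6(W), 4(W), 3(W); every one is W ⇒ L
n=8: can move to 7, which is L ⇒ W
n=9: moves to 8(W), 6(W), 5(W); every one is W ⇒ L
n=10: can move to 9, which is L ⇒ W
n=11: can move to 7, which is L ⇒ W
n=12: can move to 9, which is L ⇒ W
n=13: can move to 9, which is L ⇒ W
n=14: moves to 13(W), 11(W), 10(W); every one is W ⇒ L
n=15: can move to 14, which is L ⇒ W
n=16: moves to 15(W), 13(W), 12(W); every one is W ⇒ L
n=17: can move to 16, which is L ⇒ W
n=18: can move to 14, which is L ⇒ W
n=19: can move to 16, which is L ⇒ W
From 19, the L positions reachable in one move are: 16.

Remove 3, leaving 16.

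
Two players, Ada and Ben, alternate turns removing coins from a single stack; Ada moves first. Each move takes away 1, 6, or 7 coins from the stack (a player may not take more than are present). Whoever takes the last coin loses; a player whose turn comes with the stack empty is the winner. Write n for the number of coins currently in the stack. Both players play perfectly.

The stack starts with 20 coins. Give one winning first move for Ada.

Classify positions by backward induction: terminal positions (no move available) are W. From any other position, the mover wins iff some move reaches an L.
n=0: no move; the opponent has just taken the last coin and therefore loses → W
n=1: L (sole option 0(W) is W)
n=2: W (go to 1, an L position)
n=3: L (sole option 2(W) is W)
n=4: W (go to 3, an L position)
n=5: L (sole option 4(W) is W)
n=6: W (go to 5, an L position)
n=7: W (go to 1, an L position)
n=8: W (go to 1, an L position)
n=9: W (go to 3, an L position)
n=10: W (go to 3, an L position)
n=11: W (go to 5, an L position)
n=12: W (go to 5, an L position)
n=13: L (options 12(W), 7(W), 6(W) are all W)
n=14: W (go to 13, an L position)
n=15: L (options 14(W), 9(W), 8(W) are all W)
n=16: W (go to 15, an L position)
n=17: L (options 16(W), 11(W), 10(W) are all W)
n=18: W (go to 17, an L position)
n=19: W (go to 13, an L position)
n=20: W (go to 13, an L position)
From 20, the L positions reachable in one move are: 13.

Remove 7, leaving 13.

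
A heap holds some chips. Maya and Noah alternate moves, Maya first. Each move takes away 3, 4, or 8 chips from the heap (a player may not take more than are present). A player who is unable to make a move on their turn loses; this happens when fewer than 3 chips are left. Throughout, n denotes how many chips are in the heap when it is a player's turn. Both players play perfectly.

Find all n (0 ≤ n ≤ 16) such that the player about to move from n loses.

Work bottom-up. With no move the player to move loses. Otherwise the position is W if at least one move leads to an L position for the opponent, and L if every move leads to a W.
n=0: no move → L
n=1: no move → L
n=2: no move → L
n=3: →0(L), so W
n=4: →1(L), so W
n=5: →2(L), so W
n=6: →2(L), so W
n=7: →4(W), 3(W) — all W, so L
n=8: →0(L), so W
n=9: →1(L), so W
n=10: →7(L), so W
n=11: →7(L), so W
n=12: →9(W), 8(W), 4(W) — all W, so L
n=13: →10(W), 9(W), 5(W) — all W, so L
n=14: →11(W), 10(W), 6(W) — all W, so L
n=15: →12(L), so W
n=16: →13(L), so W
The losing starting values of n are exactly the entries labelled L in this table (7 of them).

0, 1, 2, 7, 12, 13, 14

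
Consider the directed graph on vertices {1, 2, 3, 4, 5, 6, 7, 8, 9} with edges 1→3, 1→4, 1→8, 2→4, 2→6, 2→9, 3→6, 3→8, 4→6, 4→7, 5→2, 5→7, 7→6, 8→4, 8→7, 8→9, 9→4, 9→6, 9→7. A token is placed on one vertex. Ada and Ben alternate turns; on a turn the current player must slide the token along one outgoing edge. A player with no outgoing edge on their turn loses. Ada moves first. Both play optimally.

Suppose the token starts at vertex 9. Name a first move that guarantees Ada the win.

Move to 6.

Classify positions by backward induction: terminal positions (no move available) are L. From any other position, the mover wins iff some move reaches an L.
Every edge goes from a vertex to one that appears earlier in the order 6, 7, 4, 9, 2, 8, 3, 1, 5, so processing vertices in that order labels each vertex after all of its successors.
6: no outgoing edge → L
7: W (go to 6, an L position)
4: W (go to 6, an L position)
9: W (go to 6, an L position)
2: W (go to 6, an L position)
8: L (options 9(W), 4(W), 7(W) are all W)
3: W (go to 8, an L position)
1: W (go to 8, an L position)
5: L (options 2(W), 7(W) are all W)
From 9, the L positions reachable in one move are: 6.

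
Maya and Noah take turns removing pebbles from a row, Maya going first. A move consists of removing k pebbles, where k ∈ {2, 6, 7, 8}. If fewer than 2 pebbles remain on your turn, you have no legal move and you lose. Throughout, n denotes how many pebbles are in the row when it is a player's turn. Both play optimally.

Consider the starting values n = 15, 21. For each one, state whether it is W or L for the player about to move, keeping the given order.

15: L, 21: W

Use the standard recursion: the mover loses at a terminal position; elsewhere, the mover wins exactly when some move hands the opponent an L position.
n=0: no move → L
n=1: no move → L
n=2: →0(L), so W
n=3: →1(L), so W
n=4: →2(W) only, which is W, so L
n=5: →3(W) only, which is W, so L
n=6: →4(L), so W
n=7: →5(L), so W
n=8: →1(L), so W
n=9: →1(L), so W
n=10: →4(L), so W
n=11: →5(L), so W
n=12: →5(L), so W
n=13: →5(L), so W
n=14: →12(W), 8(W), 7(W), 6(W) — all W, so L
n=15: →13(W), 9(W), 8(W), 7(W) — all W, so L
n=16: →14(L), so W
n=17: →15(L), so W
n=18: →16(W), 12(W), 11(W), 10(W) — all W, so L
n=19: →17(W), 13(W), 12(W), 11(W) — all W, so L
n=20: →18(L), so W
n=21: →19(L), so W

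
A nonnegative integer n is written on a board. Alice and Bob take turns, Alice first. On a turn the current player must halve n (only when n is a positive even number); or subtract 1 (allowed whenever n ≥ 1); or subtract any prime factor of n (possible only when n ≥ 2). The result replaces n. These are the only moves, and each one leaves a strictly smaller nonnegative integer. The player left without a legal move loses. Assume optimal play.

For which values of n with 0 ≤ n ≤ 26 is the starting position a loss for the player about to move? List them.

0, 4, 9, 14, 20, 24

Label each position W (a win for the player to move) or L (a loss). A position with no legal move is L; any other position is W exactly when some move reaches an L, and L when every move reaches a W.
n=0: no move → L
n=1: W (go to 0, an L position)
n=2: W (go to 0, an L position)
n=3: W (go to 0, an L position)
n=4: L (options 2(W), 3(W) are all W)
n=5: W (go to 0, an L position)
n=6: W (go to 4, an L position)
n=7: W (go to 0, an L position)
n=8: W (go to 4, an L position)
n=9: L (options 6(W), 8(W) are all W)
n=10: W (go to 9, an L position)
n=11: W (go to 0, an L position)
n=12: W (go to 9, an L position)
n=13: W (go to 0, an L position)
n=14: L (options 7(W), 12(W), 13(W) are all W)
n=15: W (go to 14, an L position)
n=16: W (go to 14, an L position)
n=17: W (go to 0, an L position)
n=18: W (go to 9, an L position)
n=19: W (go to 0, an L position)
n=20: L (options 10(W), 15(W), 18(W), 19(W) are all W)
n=21: W (go to 14, an L position)
n=22: W (go to 20, an L position)
n=23: W (go to 0, an L position)
n=24: L (options 12(W), 21(W), 22(W), 23(W) are all W)
n=25: W (go to 20, an L position)
n=26: W (go to 24, an L position)
The losing starting values of n are exactly the entries labelled L in this table (6 of them).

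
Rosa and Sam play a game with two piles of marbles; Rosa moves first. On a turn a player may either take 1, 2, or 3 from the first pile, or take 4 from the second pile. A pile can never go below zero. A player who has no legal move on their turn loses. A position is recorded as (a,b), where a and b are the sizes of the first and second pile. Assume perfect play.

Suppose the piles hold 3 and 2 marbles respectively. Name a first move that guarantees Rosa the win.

Move to (0,2).

Positions with no move are L. A position that does have a move is losing for the player to move precisely when every available move leads to a winning position for the opponent. Fill in the labels:
No move ever increases a pile, so every position that can arise here has a ≤ 3 and b ≤ 2; it is enough to label the cells with 0 ≤ a ≤ 3 and 0 ≤ b ≤ 2.
Every move lowers a or b (never raises either), so fill the grid row by row in increasing a, and left to right within a row: each cell's successors are then already labelled.
      b=0  b=1  b=2
a=0:    L    L    L
a=1:    W    W    W
a=2:    W    W    W
a=3:    W    W    W
Cells with no legal move (terminal, hence L): (0,0), (0,1), (0,2).
Every other cell has at least one move into one of the L cells above, so it is W.
From (3,2), the L positions reachable in one move are: (0,2).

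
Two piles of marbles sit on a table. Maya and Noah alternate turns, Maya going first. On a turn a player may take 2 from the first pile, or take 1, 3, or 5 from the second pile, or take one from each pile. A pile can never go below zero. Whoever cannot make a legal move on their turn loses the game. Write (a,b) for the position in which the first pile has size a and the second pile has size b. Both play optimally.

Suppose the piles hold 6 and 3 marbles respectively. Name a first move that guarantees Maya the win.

Positions with no move are L. A position that does have a move is losing for the player to move precisely when every available move leads to a winning position for the opponent. Fill in the labels:
No move ever increases a pile, so every position that can arise here has a ≤ 6 and b ≤ 3; it is enough to label the cells with 0 ≤ a ≤ 6 and 0 ≤ b ≤ 3.
Every move lowers a or b (never raises either), so fill the grid row by row in increasing a, and left to right within a row: each cell's successors are then already labelled.
      b=0  b=1  b=2  b=3
a=0:    L    W    L    W
a=1:    L    W    L    W
a=2:    W    W    W    W
a=3:    W    L    W    L
a=4:    L    W    W    W
a=5:    L    W    L    W
a=6:    W    W    L    W
Cells with no legal move (terminal, hence L): (0,0), (1,0).
The remaining L cells, each justified by listing all of its moves:
(0,2): only reaches (0,1)(W), which is W → L
(1,2): only reaches (1,1)(W), (0,1)(W), all W → L
(3,1): only reaches (1,1)(W), (3,0)(W), (2,0)(W), all W → L
(3,3): only reaches (1,3)(W), (3,2)(W), (3,0)(W), (2,2)(W), all W → L
(4,0): only reaches (2,0)(W), which is W → L
(5,0): only reaches (3,0)(W), which is W → L
(5,2): only reaches (3,2)(W), (5,1)(W), (4,1)(W), all W → L
(6,2): only reaches (4,2)(W), (6,1)(W), (5,1)(W), all W → L
Every other cell has at least one move into one of the L cells above, so it is W.
From (6,3), the L positions reachable in one move are: (6,2), (5,2). Any move reaching one of these is winning.

Move to (6,2).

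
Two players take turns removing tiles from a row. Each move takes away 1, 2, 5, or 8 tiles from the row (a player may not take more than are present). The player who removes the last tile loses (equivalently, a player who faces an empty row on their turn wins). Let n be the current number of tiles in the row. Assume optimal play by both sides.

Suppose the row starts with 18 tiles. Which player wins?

The first player wins.

Label each position W (a win for the player to move) or L (a loss). A position with no legal move is W; any other position is W exactly when some move reaches an L, and L when every move reaches a W.
n=0: no move; the opponent has just taken the last tile and therefore loses → W
n=1: L (sole option 0(W) is W)
n=2: W (go to 1, an L position)
n=3: W (go to 1, an L position)
n=4: L (options 3(W), 2(W) are all W)
n=5: W (go to 4, an L position)
n=6: W (go to 4, an L position)
n=7: L (options 6(W), 5(W), 2(W) are all W)
n=8: W (go to 7, an L position)
n=9: W (go to 7, an L position)
n=10: L (options 9(W), 8(W), 5(W), 2(W) are all W)
n=11: W (go to 10, an L position)
n=12: W (go to 10, an L position)
n=13: L (options 12(W), 11(W), 8(W), 5(W) are all W)
n=14: W (go to 13, an L position)
n=15: W (go to 13, an L position)
n=16: L (options 15(W), 14(W), 11(W), 8(W) are all W)
n=17: W (go to 16, an L position)
n=18: W (go to 16, an L position)
The starting position 18 is W: the player to move should remove 2, leaving 16, handing over an L position.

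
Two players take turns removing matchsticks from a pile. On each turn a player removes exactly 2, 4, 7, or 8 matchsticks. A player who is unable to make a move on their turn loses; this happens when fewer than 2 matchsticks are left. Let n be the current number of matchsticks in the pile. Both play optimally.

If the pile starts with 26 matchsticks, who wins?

Label each position W (a win for the player to move) or L (a loss). A position with no legal move is L; any other position is W exactly when some move reaches an L, and L when every move reaches a W.
n=0: no move → L
n=1: no move → L
n=2: can move to 0, which is L ⇒ W
n=3: can move to 1, which is L ⇒ W
n=4: can move to 0, which is L ⇒ W
n=5: can move to 1, which is L ⇒ W
n=6: moves to 4(W), 2(W); every one is W ⇒ L
n=7: can move to 0, which is L ⇒ W
n=8: can move to 6, which is L ⇒ W
n=9: can move to 1, which is L ⇒ W
n=10: can move to 6, which is L ⇒ W
n=11: moves to 9(W), 7(W), 4(W), 3(W); every one is W ⇒ L
n=12: moves to 10(W), 8(W), 5(W), 4(W); every one is W ⇒ L
n=13: can move to 11, which is L ⇒ W
n=14: can move to 12, which is L ⇒ W
n=15: can move to 11, which is L ⇒ W
n=16: can move to 12, which is L ⇒ W
n=17: moves to 15(W), 13(W), 10(W), 9(W); every one is W ⇒ L
n=18: can move to 11, which is L ⇒ W
n=19: can move to 17, which is L ⇒ W
n=20: can move to 12, which is L ⇒ W
n=21: can move to 17, which is L ⇒ W
n=22: moves to 20(W), 18(W), 15(W), 14(W); every one is W ⇒ L
n=23: moves to 21(W), 19(W), 16(W), 15(W); every one is W ⇒ L
n=24: can move to 22, which is L ⇒ W
n=25: can move to 23, which is L ⇒ W
n=26: can move to 22, which is L ⇒ W
The starting position 26 is W: the player to move should remove 4, leaving 22, handing over an L position.

The first player wins.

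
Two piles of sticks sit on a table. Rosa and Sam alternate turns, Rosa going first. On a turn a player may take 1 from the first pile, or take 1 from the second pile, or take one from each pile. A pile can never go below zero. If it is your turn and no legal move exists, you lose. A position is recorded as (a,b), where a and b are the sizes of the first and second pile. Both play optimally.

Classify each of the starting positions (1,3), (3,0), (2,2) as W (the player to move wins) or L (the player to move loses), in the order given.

Classify positions by backward induction: terminal positions (no move available) are L. From any other position, the mover wins iff some move reaches an L.
No move ever increases a pile, so every position that can arise here has a ≤ 3 and b ≤ 3; it is enough to label the cells with 0 ≤ a ≤ 3 and 0 ≤ b ≤ 3.
Every move lowers a or b (never raises either), so fill the grid row by row in increasing a, and left to right within a row: each cell's successors are then already labelled.
      b=0  b=1  b=2  b=3
a=0:    L    W    L    W
a=1:    W    W    W    W
a=2:    L    W    L    W
a=3:    W    W    W    W
Cells with no legal move (terminal, hence L): (0,0).
The remaining L cells, each justified by listing all of its moves:
(0,2): only reaches (0,1)(W), which is W → L
(2,0): only reaches (1,0)(W), which is W → L
(2,2): only reaches (1,2)(W), (2,1)(W), (1,1)(W), all W → L
Every other cell has at least one move into one of the L cells above, so it is W.
(1,3): the move to (0,2) reaches an L cell, so W
(3,0): the move to (2,0) reaches an L cell, so W
(2,2): one of the L cells justified above, so L

(1,3): W, (3,0): W, (2,2): L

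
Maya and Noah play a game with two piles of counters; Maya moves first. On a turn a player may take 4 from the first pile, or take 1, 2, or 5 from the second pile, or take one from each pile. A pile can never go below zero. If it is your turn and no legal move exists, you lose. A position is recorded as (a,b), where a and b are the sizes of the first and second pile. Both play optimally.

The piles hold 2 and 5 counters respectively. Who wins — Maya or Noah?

Maya wins.

Work bottom-up. With no move the player to move loses. Otherwise the position is W if at least one move leads to an L position for the opponent, and L if every move leads to a W.
No move ever increases a pile, so every position that can arise here has a ≤ 2 and b ≤ 5; it is enough to label the cells with 0 ≤ a ≤ 2 and 0 ≤ b ≤ 5.
Every move lowers a or b (never raises either), so fill the grid row by row in increasing a, and left to right within a row: each cell's successors are then already labelled.
      b=0  b=1  b=2  b=3  b=4  b=5
a=0:    L    W    W    L    W    W
a=1:    L    W    W    L    W    W
a=2:    L    W    W    L    W    W
Cells with no legal move (terminal, hence L): (0,0), (1,0), (2,0).
The remaining L cells, each justified by listing all of its moves:
(0,3): only reaches (0,2)(W), (0,1)(W), all W → L
(1,3): only reaches (1,2)(W), (1,1)(W), (0,2)(W), all W → L
(2,3): only reaches (2,2)(W), (2,1)(W), (1,2)(W), all W → L
Every other cell has at least one move into one of the L cells above, so it is W.
From (2,5) Maya can move to (2,3), reaching an L position.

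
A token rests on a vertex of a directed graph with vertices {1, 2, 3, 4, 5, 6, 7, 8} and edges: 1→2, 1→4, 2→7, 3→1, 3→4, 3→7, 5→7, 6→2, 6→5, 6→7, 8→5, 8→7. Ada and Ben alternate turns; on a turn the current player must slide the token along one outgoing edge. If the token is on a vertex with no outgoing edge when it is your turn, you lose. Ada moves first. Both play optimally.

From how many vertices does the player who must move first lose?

2

Positions with no move are L. A position that does have a move is losing for the player to move precisely when every available move leads to a winning position for the opponent. Fill in the labels:
Every edge goes from a vertex to one that appears earlier in the order 7, 4, 2, 1, 5, 3, 8, 6, so processing vertices in that order labels each vertex after all of its successors.
7: no outgoing edge → L
4: no outgoing edge → L
2: can move to 7, which is L ⇒ W
1: can move to 4, which is L ⇒ W
5: can move to 7, which is L ⇒ W
3: can move to 4, which is L ⇒ W
8: can move to 7, which is L ⇒ W
6: can move to 7, which is L ⇒ W
The L vertices are 4, 7; that is 2 in all.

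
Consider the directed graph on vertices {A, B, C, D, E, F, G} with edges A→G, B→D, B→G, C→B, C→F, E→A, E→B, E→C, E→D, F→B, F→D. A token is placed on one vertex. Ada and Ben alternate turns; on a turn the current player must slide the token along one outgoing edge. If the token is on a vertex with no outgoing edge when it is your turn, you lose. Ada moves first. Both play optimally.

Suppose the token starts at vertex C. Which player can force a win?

Ben wins.

Positions with no move are L. A position that does have a move is losing for the player to move precisely when every available move leads to a winning position for the opponent. Fill in the labels:
Every edge goes from a vertex to one that appears earlier in the order G, D, B, F, C, A, E, so processing vertices in that order labels each vertex after all of its successors.
G: no outgoing edge → L
D: no outgoing edge → L
B: →D(L), so W
F: →D(L), so W
C: →F(W), B(W) — all W, so L
A: →G(L), so W
E: →C(L), so W
Every move from C reaches a W position, so the mover loses.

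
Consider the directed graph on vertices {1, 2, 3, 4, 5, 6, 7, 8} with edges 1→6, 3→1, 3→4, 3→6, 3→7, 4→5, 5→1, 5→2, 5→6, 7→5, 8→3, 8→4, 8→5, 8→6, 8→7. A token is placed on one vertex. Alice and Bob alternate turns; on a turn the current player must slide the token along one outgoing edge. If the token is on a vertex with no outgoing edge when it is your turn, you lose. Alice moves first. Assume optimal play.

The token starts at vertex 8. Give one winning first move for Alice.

Work bottom-up. With no move the player to move loses. Otherwise the position is W if at least one move leads to an L position for the opponent, and L if every move leads to a W.
Every edge goes from a vertex to one that appears earlier in the order 2, 6, 1, 5, 4, 7, 3, 8, so processing vertices in that order labels each vertex after all of its successors.
2: no outgoing edge → L
6: no outgoing edge → L
1: can move to 6, which is L ⇒ W
5: can move to 6, which is L ⇒ W
4: the only move is to 5(W), a W ⇒ L
7: the only move is to 5(W), a W ⇒ L
3: can move to 7, which is L ⇒ W
8: can move to 7, which is L ⇒ W
From 8, the L positions reachable in one move are: 7, 4, 6. Any move reaching one of these is winning.

Move to 7.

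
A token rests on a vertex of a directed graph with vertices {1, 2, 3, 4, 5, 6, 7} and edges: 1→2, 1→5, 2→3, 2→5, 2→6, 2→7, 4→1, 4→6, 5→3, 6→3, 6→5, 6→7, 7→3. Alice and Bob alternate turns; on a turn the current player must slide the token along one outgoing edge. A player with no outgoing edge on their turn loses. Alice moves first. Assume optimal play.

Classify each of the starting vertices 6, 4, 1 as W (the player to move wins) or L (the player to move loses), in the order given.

Classify positions by backward induction: terminal positions (no move available) are L. From any other position, the mover wins iff some move reaches an L.
Every edge goes from a vertex to one that appears earlier in the order 3, 7, 5, 6, 2, 1, 4, so processing vertices in that order labels each vertex after all of its successors.
3: no outgoing edge → L
7: can move to 3, which is L ⇒ W
5: can move to 3, which is L ⇒ W
6: can move to 3, which is L ⇒ W
2: can move to 3, which is L ⇒ W
1: moves to 2(W), 5(W); every one is W ⇒ L
4: can move to 1, which is L ⇒ W

6: W, 4: W, 1: L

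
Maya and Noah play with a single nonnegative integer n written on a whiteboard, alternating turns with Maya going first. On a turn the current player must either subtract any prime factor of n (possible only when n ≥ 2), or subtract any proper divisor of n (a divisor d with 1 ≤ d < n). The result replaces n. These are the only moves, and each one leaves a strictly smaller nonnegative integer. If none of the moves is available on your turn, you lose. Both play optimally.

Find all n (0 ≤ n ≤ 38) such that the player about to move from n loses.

Work bottom-up. With no move the player to move loses. Otherwise the position is W if at least one move leads to an L position for the opponent, and L if every move leads to a W.
n=0: no move → L
n=1: no move → L
n=2: can move to 0, which is L ⇒ W
n=3: can move to 0, which is L ⇒ W
n=4: moves to 2(W), 3(W); every one is W ⇒ L
n=5: can move to 0, which is L ⇒ W
n=6: can move to 4, which is L ⇒ W
n=7: can move to 0, which is L ⇒ W
n=8: can move to 4, which is L ⇒ W
n=9: moves to 6(W), 8(W); every one is W ⇒ L
n=10: can move to 9, which is L ⇒ W
n=11: can move to 0, which is L ⇒ W
n=12: can move to 9, which is L ⇒ W
n=13: can move to 0, which is L ⇒ W
n=14: moves to 7(W), 12(W), 13(W); every one is W ⇒ L
n=15: can move to 14, which is L ⇒ W
n=16: can move to 14, which is L ⇒ W
n=17: can move to 0, which is L ⇒ W
n=18: can move to 9, which is L ⇒ W
n=19: can move to 0, which is L ⇒ W
n=20: moves to 10(W), 15(W), 16(W), 18(W), 19(W); every one is W ⇒ L
n=21: can move to 14, which is L ⇒ W
n=22: can move to 20, which is L ⇒ W
n=23: can move to 0, which is L ⇒ W
n=24: can move to 20, which is L ⇒ W
n=25: can move to 20, which is L ⇒ W
n=26: moves to 13(W), 24(W), 25(W); every one is W ⇒ L
n=27: can move to 26, which is L ⇒ W
n=28: can move to 14, which is L ⇒ W
n=29: can move to 0, which is L ⇒ W
n=30: can move to 20, which is L ⇒ W
n=31: can move to 0, which is L ⇒ W
n=32: moves to 16(W), 24(W), 28(W), 30(W), 31(W); every one is W ⇒ L
n=33: can move to 32, which is L ⇒ W
n=34: can move to 32, which is L ⇒ W
n=35: moves to 28(W), 30(W), 34(W); every one is W ⇒ L
n=36: can move to 32, which is L ⇒ W
n=37: can move to 0, which is L ⇒ W
n=38: moves to 19(W), 36(W), 37(W); every one is W ⇒ L
Reading off the rows marked L gives the requested list; there are 10 such values of n.

0, 1, 4, 9, 14, 20, 26, 32, 35, 38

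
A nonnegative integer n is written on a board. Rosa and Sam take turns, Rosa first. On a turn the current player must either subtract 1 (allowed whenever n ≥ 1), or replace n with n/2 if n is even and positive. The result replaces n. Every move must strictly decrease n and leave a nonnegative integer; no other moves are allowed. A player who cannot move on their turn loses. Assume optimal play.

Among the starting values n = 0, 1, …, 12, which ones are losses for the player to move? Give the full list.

0, 2, 5, 7, 9, 11

Build the W/L table. Terminal = L. A non-terminal position is W if it has a move to some L; otherwise it is L.
n=0: no move → L
n=1: →0(L), so W
n=2: →1(W) only, which is W, so L
n=3: →2(L), so W
n=4: →2(L), so W
n=5: →4(W) only, which is W, so L
n=6: →5(L), so W
n=7: →6(W) only, which is W, so L
n=8: →7(L), so W
n=9: →8(W) only, which is W, so L
n=10: →5(L), so W
n=11: →10(W) only, which is W, so L
n=12: →11(L), so W
The losing starting values of n are exactly the entries labelled L in this table (6 of them).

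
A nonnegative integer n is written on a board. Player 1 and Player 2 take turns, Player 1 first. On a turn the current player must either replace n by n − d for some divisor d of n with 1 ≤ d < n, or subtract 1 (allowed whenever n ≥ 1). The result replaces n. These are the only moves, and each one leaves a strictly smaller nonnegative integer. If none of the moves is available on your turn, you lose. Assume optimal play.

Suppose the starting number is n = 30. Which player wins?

Player 1 wins.

Work bottom-up. With no move the player to move loses. Otherwise the position is W if at least one move leads to an L position for the opponent, and L if every move leads to a W.
n=0: no move → L
n=1: reaches L-position 0 → W
n=2: only reaches 1(W), which is W → L
n=3: reaches L-position 2 → W
n=4: reaches L-position 2 → W
n=5: only reaches 4(W), which is W → L
n=6: reaches L-position 5 → W
n=7: only reaches 6(W), which is W → L
n=8: reaches L-position 7 → W
n=9: only reaches 6(W), 8(W), all W → L
n=10: reaches L-position 5 → W
n=11: only reaches 10(W), which is W → L
n=12: reaches L-position 9 → W
n=13: only reaches 12(W), which is W → L
n=14: reaches L-position 7 → W
n=15: only reaches 10(W), 12(W), 14(W), all W → L
n=16: reaches L-position 15 → W
n=17: only reaches 16(W), which is W → L
n=18: reaches L-position 9 → W
n=19: only reaches 18(W), which is W → L
n=20: reaches L-position 15 → W
n=21: only reaches 14(W), 18(W), 20(W), all W → L
n=22: reaches L-position 11 → W
n=23: only reaches 22(W), which is W → L
n=24: reaches L-position 21 → W
n=25: only reaches 20(W), 24(W), all W → L
n=26: reaches L-position 13 → W
n=27: only reaches 18(W), 24(W), 26(W), all W → L
n=28: reaches L-position 21 → W
n=29: only reaches 28(W), which is W → L
n=30: reaches L-position 15 → W
The starting position 30 is W: Player 1 should move to 15, handing over an L position.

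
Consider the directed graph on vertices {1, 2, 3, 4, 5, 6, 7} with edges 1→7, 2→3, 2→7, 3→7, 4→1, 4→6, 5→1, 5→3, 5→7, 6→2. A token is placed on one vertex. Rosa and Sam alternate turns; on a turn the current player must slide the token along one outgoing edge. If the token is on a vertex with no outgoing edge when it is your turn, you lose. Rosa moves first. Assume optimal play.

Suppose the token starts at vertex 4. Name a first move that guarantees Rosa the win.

Move to 6.

Work bottom-up. With no move the player to move loses. Otherwise the position is W if at least one move leads to an L position for the opponent, and L if every move leads to a W.
Every edge goes from a vertex to one that appears earlier in the order 7, 3, 2, 1, 5, 6, 4, so processing vertices in that order labels each vertex after all of its successors.
7: no outgoing edge → L
3: →7(L), so W
2: →7(L), so W
1: →7(L), so W
5: →7(L), so W
6: →2(W) only, which is W, so L
4: →6(L), so W
From 4, the L positions reachable in one move are: 6.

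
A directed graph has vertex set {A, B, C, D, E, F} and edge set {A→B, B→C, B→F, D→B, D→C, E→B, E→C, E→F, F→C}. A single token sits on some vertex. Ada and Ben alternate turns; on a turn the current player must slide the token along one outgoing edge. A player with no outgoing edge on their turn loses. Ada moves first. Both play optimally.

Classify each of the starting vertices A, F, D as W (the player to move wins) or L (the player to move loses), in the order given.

A: L, F: W, D: W

Build the W/L table. Terminal = L. A non-terminal position is W if it has a move to some L; otherwise it is L.
Every edge goes from a vertex to one that appears earlier in the order C, F, B, E, A, D, so processing vertices in that order labels each vertex after all of its successors.
C: no outgoing edge → L
F: →C(L), so W
B: →C(L), so W
E: →C(L), so W
A: →B(W) only, which is W, so L
D: →C(L), so W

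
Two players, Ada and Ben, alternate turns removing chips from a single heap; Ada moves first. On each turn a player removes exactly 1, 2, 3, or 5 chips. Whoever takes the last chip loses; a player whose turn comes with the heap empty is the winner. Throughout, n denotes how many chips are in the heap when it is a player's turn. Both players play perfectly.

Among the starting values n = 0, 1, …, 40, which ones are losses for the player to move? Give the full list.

Work bottom-up. With no move the player to move wins. Otherwise the position is W if at least one move leads to an L position for the opponent, and L if every move leads to a W.
n=0: no move; the opponent has just taken the last chip and therefore loses → W
n=1: L (sole option 0(W) is W)
n=2: W (go to 1, an L position)
n=3: W (go to 1, an L position)
n=4: W (go to 1, an L position)
n=5: L (options 4(W), 3(W), 2(W), 0(W) are all W)
n=6: W (go to 5, an L position)
n=7: W (go to 5, an L position)
n=8: W (go to 5, an L position)
n=9: L (options 8(W), 7(W), 6(W), 4(W) are all W)
n=10: W (go to 9, an L position)
n=11: W (go to 9, an L position)
n=12: W (go to 9, an L position)
n=13: L (options 12(W), 11(W), 10(W), 8(W) are all W)
n=14: W (go to 13, an L position)
n=15: W (go to 13, an L position)
n=16: W (go to 13, an L position)
n=17: L (options 16(W), 15(W), 14(W), 12(W) are all W)
n=18: W (go to 17, an L position)
n=19: W (go to 17, an L position)
n=20: W (go to 17, an L position)
n=21: L (options 20(W), 19(W), 18(W), 16(W) are all W)
n=22: W (go to 21, an L position)
n=23: W (go to 21, an L position)
n=24: W (go to 21, an L position)
n=25: L (options 24(W), 23(W), 22(W), 20(W) are all W)
n=26: W (go to 25, an L position)
n=27: W (go to 25, an L position)
n=28: W (go to 25, an L position)
n=29: L (options 28(W), 27(W), 26(W), 24(W) are all W)
n=30: W (go to 29, an L position)
n=31: W (go to 29, an L position)
n=32: W (go to 29, an L position)
n=33: L (options 32(W), 31(W), 30(W), 28(W) are all W)
n=34: W (go to 33, an L position)
n=35: W (go to 33, an L position)
n=36: W (go to 33, an L position)
n=37: L (options 36(W), 35(W), 34(W), 32(W) are all W)
n=38: W (go to 37, an L position)
n=39: W (go to 37, an L position)
n=40: W (go to 37, an L position)
Reading off the rows marked L gives the requested list; there are 10 such values of n.

1, 5, 9, 13, 17, 21, 25, 29, 33, 37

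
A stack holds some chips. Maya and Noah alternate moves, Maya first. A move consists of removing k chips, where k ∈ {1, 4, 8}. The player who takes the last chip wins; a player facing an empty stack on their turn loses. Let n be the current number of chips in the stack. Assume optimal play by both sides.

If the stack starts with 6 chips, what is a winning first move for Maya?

Work bottom-up. With no move the player to move loses. Otherwise the position is W if at least one move leads to an L position for the opponent, and L if every move leads to a W.
n=0: no move → L
n=1: →0(L), so W
n=2: →1(W) only, which is W, so L
n=3: →2(L), so W
n=4: →0(L), so W
n=5: →4(W), 1(W) — all W, so L
n=6: →5(L), so W
From 6, the L positions reachable in one move are: 5, 2. Any move reaching one of these is winning.

Remove 1, leaving 5.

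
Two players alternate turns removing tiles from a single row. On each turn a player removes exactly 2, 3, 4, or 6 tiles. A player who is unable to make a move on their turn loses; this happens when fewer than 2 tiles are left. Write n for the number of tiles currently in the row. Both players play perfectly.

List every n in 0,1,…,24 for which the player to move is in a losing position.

0, 1, 8, 9, 16, 17, 24

Compute win/loss labels from the base case upward. A position with no move is L. Any other position is W if it can reach an L in one move, else L.
n=0: no move → L
n=1: no move → L
n=2: can move to 0, which is L ⇒ W
n=3: can move to 1, which is L ⇒ W
n=4: can move to 1, which is L ⇒ W
n=5: can move to 1, which is L ⇒ W
n=6: can move to 0, which is L ⇒ W
n=7: can move to 1, which is L ⇒ W
n=8: moves to 6(W), 5(W), 4(W), 2(W); every one is W ⇒ L
n=9: moves to 7(W), 6(W), 5(W), 3(W); every one is W ⇒ L
n=10: can move to 8, which is L ⇒ W
n=11: can move to 9, which is L ⇒ W
n=12: can move to 9, which is L ⇒ W
n=13: can move to 9, which is L ⇒ W
n=14: can move to 8, which is L ⇒ W
n=15: can move to 9, which is L ⇒ W
n=16: moves to 14(W), 13(W), 12(W), 10(W); every one is W ⇒ L
n=17: moves to 15(W), 14(W), 13(W), 11(W); every one is W ⇒ L
n=18: can move to 16, which is L ⇒ W
n=19: can move to 17, which is L ⇒ W
n=20: can move to 17, which is L ⇒ W
n=21: can move to 17, which is L ⇒ W
n=22: can move to 16, which is L ⇒ W
n=23: can move to 17, which is L ⇒ W
n=24: moves to 22(W), 21(W), 20(W), 18(W); every one is W ⇒ L
The losing starting values of n are exactly the entries labelled L in this table (7 of them).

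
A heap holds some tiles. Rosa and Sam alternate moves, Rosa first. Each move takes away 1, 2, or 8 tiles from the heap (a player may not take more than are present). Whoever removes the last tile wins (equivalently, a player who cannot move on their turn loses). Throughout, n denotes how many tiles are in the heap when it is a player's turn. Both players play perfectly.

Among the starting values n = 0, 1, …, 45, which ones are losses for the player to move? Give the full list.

Use the standard recursion: the mover loses at a terminal position; elsewhere, the mover wins exactly when some move hands the opponent an L position.
n=0: no move → L
n=1: reaches L-position 0 → W
n=2: reaches L-position 0 → W
n=3: only reaches 2(W), 1(W), all W → L
n=4: reaches L-position 3 → W
n=5: reaches L-position 3 → W
n=6: only reaches 5(W), 4(W), all W → L
n=7: reaches L-position 6 → W
n=8: reaches L-position 6 → W
n=9: only reaches 8(W), 7(W), 1(W), all W → L
n=10: reaches L-position 9 → W
n=11: reaches L-position 9 → W
n=12: only reaches 11(W), 10(W), 4(W), all W → L
n=13: reaches L-position 12 → W
n=14: reaches L-position 12 → W
n=15: only reaches 14(W), 13(W), 7(W), all W → L
n=16: reaches L-position 15 → W
n=17: reaches L-position 15 → W
n=18: only reaches 17(W), 16(W), 10(W), all W → L
n=19: reaches L-position 18 → W
n=20: reaches L-position 18 → W
n=21: only reaches 20(W), 19(W), 13(W), all W → L
n=22: reaches L-position 21 → W
n=23: reaches L-position 21 → W
n=24: only reaches 23(W), 22(W), 16(W), all W → L
n=25: reaches L-position 24 → W
n=26: reaches L-position 24 → W
n=27: only reaches 26(W), 25(W), 19(W), all W → L
n=28: reaches L-position 27 → W
n=29: reaches L-position 27 → W
n=30: only reaches 29(W), 28(W), 22(W), all W → L
n=31: reaches L-position 30 → W
n=32: reaches L-position 30 → W
n=33: only reaches 32(W), 31(W), 25(W), all W → L
n=34: reaches L-position 33 → W
n=35: reaches L-position 33 → W
n=36: only reaches 35(W), 34(W), 28(W), all W → L
n=37: reaches L-position 36 → W
n=38: reaches L-position 36 → W
n=39: only reaches 38(W), 37(W), 31(W), all W → L
n=40: reaches L-position 39 → W
n=41: reaches L-position 39 → W
n=42: only reaches 41(W), 40(W), 34(W), all W → L
n=43: reaches L-position 42 → W
n=44: reaches L-position 42 → W
n=45: only reaches 44(W), 43(W), 37(W), all W → L
The losing starting values of n are exactly the entries labelled L in this table (16 of them).

0, 3, 6, 9, 12, 15, 18, 21, 24, 27, 30, 33, 36, 39, 42, 45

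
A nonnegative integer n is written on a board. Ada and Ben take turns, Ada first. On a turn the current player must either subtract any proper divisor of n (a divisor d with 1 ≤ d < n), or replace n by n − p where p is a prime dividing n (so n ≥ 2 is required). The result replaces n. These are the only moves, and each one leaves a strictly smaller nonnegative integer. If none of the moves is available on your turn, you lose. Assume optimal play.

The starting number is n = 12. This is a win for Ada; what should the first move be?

Move to 9.

Classify positions by backward induction: terminal positions (no move available) are L. From any other position, the mover wins iff some move reaches an L.
n=0: no move → L
n=1: no move → L
n=2: reaches L-position 0 → W
n=3: reaches L-position 0 → W
n=4: only reaches 2(W), 3(W), all W → L
n=5: reaches L-position 0 → W
n=6: reaches L-position 4 → W
n=7: reaches L-position 0 → W
n=8: reaches L-position 4 → W
n=9: only reaches 6(W), 8(W), all W → L
n=10: reaches L-position 9 → W
n=11: reaches L-position 0 → W
n=12: reaches L-position 9 → W
From 12, the L positions reachable in one move are: 9.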